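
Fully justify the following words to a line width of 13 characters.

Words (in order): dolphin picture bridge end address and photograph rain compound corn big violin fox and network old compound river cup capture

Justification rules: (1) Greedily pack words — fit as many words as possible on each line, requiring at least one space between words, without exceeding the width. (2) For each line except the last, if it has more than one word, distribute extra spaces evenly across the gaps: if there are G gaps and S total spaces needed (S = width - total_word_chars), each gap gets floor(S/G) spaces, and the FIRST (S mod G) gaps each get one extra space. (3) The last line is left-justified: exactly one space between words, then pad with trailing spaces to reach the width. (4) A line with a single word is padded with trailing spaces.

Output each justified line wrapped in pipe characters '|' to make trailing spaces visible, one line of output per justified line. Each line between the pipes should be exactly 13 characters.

Answer: |dolphin      |
|picture      |
|bridge    end|
|address   and|
|photograph   |
|rain compound|
|corn      big|
|violin    fox|
|and   network|
|old  compound|
|river     cup|
|capture      |

Derivation:
Line 1: ['dolphin'] (min_width=7, slack=6)
Line 2: ['picture'] (min_width=7, slack=6)
Line 3: ['bridge', 'end'] (min_width=10, slack=3)
Line 4: ['address', 'and'] (min_width=11, slack=2)
Line 5: ['photograph'] (min_width=10, slack=3)
Line 6: ['rain', 'compound'] (min_width=13, slack=0)
Line 7: ['corn', 'big'] (min_width=8, slack=5)
Line 8: ['violin', 'fox'] (min_width=10, slack=3)
Line 9: ['and', 'network'] (min_width=11, slack=2)
Line 10: ['old', 'compound'] (min_width=12, slack=1)
Line 11: ['river', 'cup'] (min_width=9, slack=4)
Line 12: ['capture'] (min_width=7, slack=6)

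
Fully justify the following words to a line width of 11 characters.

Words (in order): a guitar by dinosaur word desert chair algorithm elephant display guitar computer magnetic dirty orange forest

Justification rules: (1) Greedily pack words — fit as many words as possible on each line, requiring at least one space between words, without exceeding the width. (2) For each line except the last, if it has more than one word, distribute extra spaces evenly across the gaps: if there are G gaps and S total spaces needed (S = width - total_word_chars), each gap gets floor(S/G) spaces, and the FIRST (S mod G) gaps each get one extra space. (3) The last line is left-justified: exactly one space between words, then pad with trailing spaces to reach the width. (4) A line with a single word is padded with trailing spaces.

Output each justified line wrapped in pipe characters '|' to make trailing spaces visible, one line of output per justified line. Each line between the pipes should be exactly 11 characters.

Answer: |a guitar by|
|dinosaur   |
|word desert|
|chair      |
|algorithm  |
|elephant   |
|display    |
|guitar     |
|computer   |
|magnetic   |
|dirty      |
|orange     |
|forest     |

Derivation:
Line 1: ['a', 'guitar', 'by'] (min_width=11, slack=0)
Line 2: ['dinosaur'] (min_width=8, slack=3)
Line 3: ['word', 'desert'] (min_width=11, slack=0)
Line 4: ['chair'] (min_width=5, slack=6)
Line 5: ['algorithm'] (min_width=9, slack=2)
Line 6: ['elephant'] (min_width=8, slack=3)
Line 7: ['display'] (min_width=7, slack=4)
Line 8: ['guitar'] (min_width=6, slack=5)
Line 9: ['computer'] (min_width=8, slack=3)
Line 10: ['magnetic'] (min_width=8, slack=3)
Line 11: ['dirty'] (min_width=5, slack=6)
Line 12: ['orange'] (min_width=6, slack=5)
Line 13: ['forest'] (min_width=6, slack=5)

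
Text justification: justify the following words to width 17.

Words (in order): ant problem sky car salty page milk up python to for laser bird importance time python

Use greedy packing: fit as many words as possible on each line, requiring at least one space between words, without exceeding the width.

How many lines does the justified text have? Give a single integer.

Answer: 6

Derivation:
Line 1: ['ant', 'problem', 'sky'] (min_width=15, slack=2)
Line 2: ['car', 'salty', 'page'] (min_width=14, slack=3)
Line 3: ['milk', 'up', 'python', 'to'] (min_width=17, slack=0)
Line 4: ['for', 'laser', 'bird'] (min_width=14, slack=3)
Line 5: ['importance', 'time'] (min_width=15, slack=2)
Line 6: ['python'] (min_width=6, slack=11)
Total lines: 6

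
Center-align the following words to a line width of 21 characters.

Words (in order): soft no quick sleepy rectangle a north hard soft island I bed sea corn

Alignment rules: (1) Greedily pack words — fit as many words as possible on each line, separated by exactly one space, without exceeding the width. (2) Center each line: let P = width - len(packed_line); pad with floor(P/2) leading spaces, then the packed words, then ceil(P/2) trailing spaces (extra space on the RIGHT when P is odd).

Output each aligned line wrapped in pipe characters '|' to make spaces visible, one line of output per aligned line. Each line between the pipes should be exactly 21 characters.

Line 1: ['soft', 'no', 'quick', 'sleepy'] (min_width=20, slack=1)
Line 2: ['rectangle', 'a', 'north'] (min_width=17, slack=4)
Line 3: ['hard', 'soft', 'island', 'I'] (min_width=18, slack=3)
Line 4: ['bed', 'sea', 'corn'] (min_width=12, slack=9)

Answer: |soft no quick sleepy |
|  rectangle a north  |
| hard soft island I  |
|    bed sea corn     |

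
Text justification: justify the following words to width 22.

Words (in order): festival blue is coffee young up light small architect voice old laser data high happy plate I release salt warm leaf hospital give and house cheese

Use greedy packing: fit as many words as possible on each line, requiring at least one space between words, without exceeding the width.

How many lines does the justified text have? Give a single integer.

Line 1: ['festival', 'blue', 'is'] (min_width=16, slack=6)
Line 2: ['coffee', 'young', 'up', 'light'] (min_width=21, slack=1)
Line 3: ['small', 'architect', 'voice'] (min_width=21, slack=1)
Line 4: ['old', 'laser', 'data', 'high'] (min_width=19, slack=3)
Line 5: ['happy', 'plate', 'I', 'release'] (min_width=21, slack=1)
Line 6: ['salt', 'warm', 'leaf'] (min_width=14, slack=8)
Line 7: ['hospital', 'give', 'and'] (min_width=17, slack=5)
Line 8: ['house', 'cheese'] (min_width=12, slack=10)
Total lines: 8

Answer: 8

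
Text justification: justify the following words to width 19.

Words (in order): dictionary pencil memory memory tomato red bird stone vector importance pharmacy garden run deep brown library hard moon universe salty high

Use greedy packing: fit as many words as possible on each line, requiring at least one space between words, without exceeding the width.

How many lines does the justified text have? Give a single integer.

Answer: 9

Derivation:
Line 1: ['dictionary', 'pencil'] (min_width=17, slack=2)
Line 2: ['memory', 'memory'] (min_width=13, slack=6)
Line 3: ['tomato', 'red', 'bird'] (min_width=15, slack=4)
Line 4: ['stone', 'vector'] (min_width=12, slack=7)
Line 5: ['importance', 'pharmacy'] (min_width=19, slack=0)
Line 6: ['garden', 'run', 'deep'] (min_width=15, slack=4)
Line 7: ['brown', 'library', 'hard'] (min_width=18, slack=1)
Line 8: ['moon', 'universe', 'salty'] (min_width=19, slack=0)
Line 9: ['high'] (min_width=4, slack=15)
Total lines: 9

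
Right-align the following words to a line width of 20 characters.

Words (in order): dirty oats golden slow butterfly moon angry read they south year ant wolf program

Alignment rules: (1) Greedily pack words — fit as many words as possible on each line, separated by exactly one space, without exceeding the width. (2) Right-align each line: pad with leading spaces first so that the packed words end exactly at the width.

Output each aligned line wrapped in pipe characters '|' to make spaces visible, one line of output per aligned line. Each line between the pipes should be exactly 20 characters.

Line 1: ['dirty', 'oats', 'golden'] (min_width=17, slack=3)
Line 2: ['slow', 'butterfly', 'moon'] (min_width=19, slack=1)
Line 3: ['angry', 'read', 'they'] (min_width=15, slack=5)
Line 4: ['south', 'year', 'ant', 'wolf'] (min_width=19, slack=1)
Line 5: ['program'] (min_width=7, slack=13)

Answer: |   dirty oats golden|
| slow butterfly moon|
|     angry read they|
| south year ant wolf|
|             program|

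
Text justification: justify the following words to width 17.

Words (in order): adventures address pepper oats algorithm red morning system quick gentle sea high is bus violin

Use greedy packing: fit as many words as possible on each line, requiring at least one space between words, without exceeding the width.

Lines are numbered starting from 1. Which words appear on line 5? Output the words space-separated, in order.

Line 1: ['adventures'] (min_width=10, slack=7)
Line 2: ['address', 'pepper'] (min_width=14, slack=3)
Line 3: ['oats', 'algorithm'] (min_width=14, slack=3)
Line 4: ['red', 'morning'] (min_width=11, slack=6)
Line 5: ['system', 'quick'] (min_width=12, slack=5)
Line 6: ['gentle', 'sea', 'high'] (min_width=15, slack=2)
Line 7: ['is', 'bus', 'violin'] (min_width=13, slack=4)

Answer: system quick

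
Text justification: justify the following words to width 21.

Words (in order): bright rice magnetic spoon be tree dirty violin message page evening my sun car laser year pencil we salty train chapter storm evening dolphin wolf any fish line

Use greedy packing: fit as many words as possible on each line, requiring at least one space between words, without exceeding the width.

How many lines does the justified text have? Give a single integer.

Line 1: ['bright', 'rice', 'magnetic'] (min_width=20, slack=1)
Line 2: ['spoon', 'be', 'tree', 'dirty'] (min_width=19, slack=2)
Line 3: ['violin', 'message', 'page'] (min_width=19, slack=2)
Line 4: ['evening', 'my', 'sun', 'car'] (min_width=18, slack=3)
Line 5: ['laser', 'year', 'pencil', 'we'] (min_width=20, slack=1)
Line 6: ['salty', 'train', 'chapter'] (min_width=19, slack=2)
Line 7: ['storm', 'evening', 'dolphin'] (min_width=21, slack=0)
Line 8: ['wolf', 'any', 'fish', 'line'] (min_width=18, slack=3)
Total lines: 8

Answer: 8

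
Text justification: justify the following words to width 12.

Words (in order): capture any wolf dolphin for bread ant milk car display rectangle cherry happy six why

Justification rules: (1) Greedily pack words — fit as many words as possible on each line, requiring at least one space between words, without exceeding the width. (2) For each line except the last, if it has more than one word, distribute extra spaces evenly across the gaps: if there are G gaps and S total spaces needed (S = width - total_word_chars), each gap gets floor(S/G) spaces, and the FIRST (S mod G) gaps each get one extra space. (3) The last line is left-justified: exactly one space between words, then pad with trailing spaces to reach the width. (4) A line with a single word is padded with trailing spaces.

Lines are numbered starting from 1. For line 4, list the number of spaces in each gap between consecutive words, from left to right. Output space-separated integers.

Answer: 1 1

Derivation:
Line 1: ['capture', 'any'] (min_width=11, slack=1)
Line 2: ['wolf', 'dolphin'] (min_width=12, slack=0)
Line 3: ['for', 'bread'] (min_width=9, slack=3)
Line 4: ['ant', 'milk', 'car'] (min_width=12, slack=0)
Line 5: ['display'] (min_width=7, slack=5)
Line 6: ['rectangle'] (min_width=9, slack=3)
Line 7: ['cherry', 'happy'] (min_width=12, slack=0)
Line 8: ['six', 'why'] (min_width=7, slack=5)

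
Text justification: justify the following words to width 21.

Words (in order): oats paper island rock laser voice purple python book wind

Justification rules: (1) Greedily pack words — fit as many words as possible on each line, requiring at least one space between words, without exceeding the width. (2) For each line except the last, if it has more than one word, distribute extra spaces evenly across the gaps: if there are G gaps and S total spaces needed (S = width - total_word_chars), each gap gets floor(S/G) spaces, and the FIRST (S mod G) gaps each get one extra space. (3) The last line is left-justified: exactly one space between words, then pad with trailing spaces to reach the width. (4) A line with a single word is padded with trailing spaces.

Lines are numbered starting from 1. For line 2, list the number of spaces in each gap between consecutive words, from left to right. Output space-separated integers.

Answer: 4 3

Derivation:
Line 1: ['oats', 'paper', 'island'] (min_width=17, slack=4)
Line 2: ['rock', 'laser', 'voice'] (min_width=16, slack=5)
Line 3: ['purple', 'python', 'book'] (min_width=18, slack=3)
Line 4: ['wind'] (min_width=4, slack=17)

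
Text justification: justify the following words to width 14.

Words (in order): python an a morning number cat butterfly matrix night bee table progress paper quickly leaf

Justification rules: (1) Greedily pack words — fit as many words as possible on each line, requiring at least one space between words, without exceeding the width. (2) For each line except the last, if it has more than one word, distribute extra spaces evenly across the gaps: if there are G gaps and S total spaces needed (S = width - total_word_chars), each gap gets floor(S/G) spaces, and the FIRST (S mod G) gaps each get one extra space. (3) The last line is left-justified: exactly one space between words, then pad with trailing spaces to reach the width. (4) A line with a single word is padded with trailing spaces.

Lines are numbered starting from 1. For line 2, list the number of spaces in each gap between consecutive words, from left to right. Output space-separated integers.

Answer: 1

Derivation:
Line 1: ['python', 'an', 'a'] (min_width=11, slack=3)
Line 2: ['morning', 'number'] (min_width=14, slack=0)
Line 3: ['cat', 'butterfly'] (min_width=13, slack=1)
Line 4: ['matrix', 'night'] (min_width=12, slack=2)
Line 5: ['bee', 'table'] (min_width=9, slack=5)
Line 6: ['progress', 'paper'] (min_width=14, slack=0)
Line 7: ['quickly', 'leaf'] (min_width=12, slack=2)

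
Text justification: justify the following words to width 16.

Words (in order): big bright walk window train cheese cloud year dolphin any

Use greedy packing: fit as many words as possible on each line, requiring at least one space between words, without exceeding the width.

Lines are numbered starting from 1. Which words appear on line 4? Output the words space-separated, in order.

Answer: year dolphin any

Derivation:
Line 1: ['big', 'bright', 'walk'] (min_width=15, slack=1)
Line 2: ['window', 'train'] (min_width=12, slack=4)
Line 3: ['cheese', 'cloud'] (min_width=12, slack=4)
Line 4: ['year', 'dolphin', 'any'] (min_width=16, slack=0)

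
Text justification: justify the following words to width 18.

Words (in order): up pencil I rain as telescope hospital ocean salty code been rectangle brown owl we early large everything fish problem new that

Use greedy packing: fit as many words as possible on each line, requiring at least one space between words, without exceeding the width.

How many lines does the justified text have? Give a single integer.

Answer: 8

Derivation:
Line 1: ['up', 'pencil', 'I', 'rain'] (min_width=16, slack=2)
Line 2: ['as', 'telescope'] (min_width=12, slack=6)
Line 3: ['hospital', 'ocean'] (min_width=14, slack=4)
Line 4: ['salty', 'code', 'been'] (min_width=15, slack=3)
Line 5: ['rectangle', 'brown'] (min_width=15, slack=3)
Line 6: ['owl', 'we', 'early', 'large'] (min_width=18, slack=0)
Line 7: ['everything', 'fish'] (min_width=15, slack=3)
Line 8: ['problem', 'new', 'that'] (min_width=16, slack=2)
Total lines: 8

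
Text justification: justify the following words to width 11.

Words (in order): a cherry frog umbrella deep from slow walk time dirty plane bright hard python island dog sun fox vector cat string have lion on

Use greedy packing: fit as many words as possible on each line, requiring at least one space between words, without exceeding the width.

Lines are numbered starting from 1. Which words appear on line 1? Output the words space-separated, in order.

Line 1: ['a', 'cherry'] (min_width=8, slack=3)
Line 2: ['frog'] (min_width=4, slack=7)
Line 3: ['umbrella'] (min_width=8, slack=3)
Line 4: ['deep', 'from'] (min_width=9, slack=2)
Line 5: ['slow', 'walk'] (min_width=9, slack=2)
Line 6: ['time', 'dirty'] (min_width=10, slack=1)
Line 7: ['plane'] (min_width=5, slack=6)
Line 8: ['bright', 'hard'] (min_width=11, slack=0)
Line 9: ['python'] (min_width=6, slack=5)
Line 10: ['island', 'dog'] (min_width=10, slack=1)
Line 11: ['sun', 'fox'] (min_width=7, slack=4)
Line 12: ['vector', 'cat'] (min_width=10, slack=1)
Line 13: ['string', 'have'] (min_width=11, slack=0)
Line 14: ['lion', 'on'] (min_width=7, slack=4)

Answer: a cherry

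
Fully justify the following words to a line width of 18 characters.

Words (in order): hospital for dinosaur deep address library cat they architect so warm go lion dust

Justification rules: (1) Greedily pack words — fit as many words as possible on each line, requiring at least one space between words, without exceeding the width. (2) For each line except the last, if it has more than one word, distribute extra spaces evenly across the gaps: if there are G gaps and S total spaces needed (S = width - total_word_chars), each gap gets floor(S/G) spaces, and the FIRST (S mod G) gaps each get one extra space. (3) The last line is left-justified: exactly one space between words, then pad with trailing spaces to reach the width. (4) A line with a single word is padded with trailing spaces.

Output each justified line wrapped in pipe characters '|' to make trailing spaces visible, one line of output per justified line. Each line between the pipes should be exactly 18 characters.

Answer: |hospital       for|
|dinosaur      deep|
|address    library|
|cat they architect|
|so  warm  go  lion|
|dust              |

Derivation:
Line 1: ['hospital', 'for'] (min_width=12, slack=6)
Line 2: ['dinosaur', 'deep'] (min_width=13, slack=5)
Line 3: ['address', 'library'] (min_width=15, slack=3)
Line 4: ['cat', 'they', 'architect'] (min_width=18, slack=0)
Line 5: ['so', 'warm', 'go', 'lion'] (min_width=15, slack=3)
Line 6: ['dust'] (min_width=4, slack=14)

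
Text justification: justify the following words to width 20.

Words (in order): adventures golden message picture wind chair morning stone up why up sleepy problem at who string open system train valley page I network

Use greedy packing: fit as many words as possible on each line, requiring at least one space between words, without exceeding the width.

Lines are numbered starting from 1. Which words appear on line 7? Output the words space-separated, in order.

Line 1: ['adventures', 'golden'] (min_width=17, slack=3)
Line 2: ['message', 'picture', 'wind'] (min_width=20, slack=0)
Line 3: ['chair', 'morning', 'stone'] (min_width=19, slack=1)
Line 4: ['up', 'why', 'up', 'sleepy'] (min_width=16, slack=4)
Line 5: ['problem', 'at', 'who'] (min_width=14, slack=6)
Line 6: ['string', 'open', 'system'] (min_width=18, slack=2)
Line 7: ['train', 'valley', 'page', 'I'] (min_width=19, slack=1)
Line 8: ['network'] (min_width=7, slack=13)

Answer: train valley page I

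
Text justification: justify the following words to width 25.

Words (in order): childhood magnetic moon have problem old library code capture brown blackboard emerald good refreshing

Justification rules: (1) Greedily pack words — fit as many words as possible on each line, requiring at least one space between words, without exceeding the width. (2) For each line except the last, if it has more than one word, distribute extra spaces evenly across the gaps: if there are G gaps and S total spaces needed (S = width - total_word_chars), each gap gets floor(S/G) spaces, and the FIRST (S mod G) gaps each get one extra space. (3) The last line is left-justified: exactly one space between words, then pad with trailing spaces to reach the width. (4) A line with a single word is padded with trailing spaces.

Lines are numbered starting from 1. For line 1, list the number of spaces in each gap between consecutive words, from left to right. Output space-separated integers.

Line 1: ['childhood', 'magnetic', 'moon'] (min_width=23, slack=2)
Line 2: ['have', 'problem', 'old', 'library'] (min_width=24, slack=1)
Line 3: ['code', 'capture', 'brown'] (min_width=18, slack=7)
Line 4: ['blackboard', 'emerald', 'good'] (min_width=23, slack=2)
Line 5: ['refreshing'] (min_width=10, slack=15)

Answer: 2 2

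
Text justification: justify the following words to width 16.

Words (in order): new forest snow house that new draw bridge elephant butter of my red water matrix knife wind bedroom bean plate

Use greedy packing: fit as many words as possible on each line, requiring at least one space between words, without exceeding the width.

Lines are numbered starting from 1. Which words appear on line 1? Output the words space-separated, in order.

Answer: new forest snow

Derivation:
Line 1: ['new', 'forest', 'snow'] (min_width=15, slack=1)
Line 2: ['house', 'that', 'new'] (min_width=14, slack=2)
Line 3: ['draw', 'bridge'] (min_width=11, slack=5)
Line 4: ['elephant', 'butter'] (min_width=15, slack=1)
Line 5: ['of', 'my', 'red', 'water'] (min_width=15, slack=1)
Line 6: ['matrix', 'knife'] (min_width=12, slack=4)
Line 7: ['wind', 'bedroom'] (min_width=12, slack=4)
Line 8: ['bean', 'plate'] (min_width=10, slack=6)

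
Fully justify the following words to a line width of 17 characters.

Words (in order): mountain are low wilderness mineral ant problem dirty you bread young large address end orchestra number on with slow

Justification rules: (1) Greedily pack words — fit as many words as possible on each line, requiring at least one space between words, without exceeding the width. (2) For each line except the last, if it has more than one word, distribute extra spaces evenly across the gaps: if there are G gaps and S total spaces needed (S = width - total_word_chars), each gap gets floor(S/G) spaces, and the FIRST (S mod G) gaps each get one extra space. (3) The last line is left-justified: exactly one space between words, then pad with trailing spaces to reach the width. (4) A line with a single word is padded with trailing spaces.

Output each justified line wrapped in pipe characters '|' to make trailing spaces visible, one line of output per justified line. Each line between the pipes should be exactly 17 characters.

Line 1: ['mountain', 'are', 'low'] (min_width=16, slack=1)
Line 2: ['wilderness'] (min_width=10, slack=7)
Line 3: ['mineral', 'ant'] (min_width=11, slack=6)
Line 4: ['problem', 'dirty', 'you'] (min_width=17, slack=0)
Line 5: ['bread', 'young', 'large'] (min_width=17, slack=0)
Line 6: ['address', 'end'] (min_width=11, slack=6)
Line 7: ['orchestra', 'number'] (min_width=16, slack=1)
Line 8: ['on', 'with', 'slow'] (min_width=12, slack=5)

Answer: |mountain  are low|
|wilderness       |
|mineral       ant|
|problem dirty you|
|bread young large|
|address       end|
|orchestra  number|
|on with slow     |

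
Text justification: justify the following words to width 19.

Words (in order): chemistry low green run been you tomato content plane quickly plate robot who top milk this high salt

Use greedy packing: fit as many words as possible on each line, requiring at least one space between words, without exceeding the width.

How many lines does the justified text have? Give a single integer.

Line 1: ['chemistry', 'low', 'green'] (min_width=19, slack=0)
Line 2: ['run', 'been', 'you', 'tomato'] (min_width=19, slack=0)
Line 3: ['content', 'plane'] (min_width=13, slack=6)
Line 4: ['quickly', 'plate', 'robot'] (min_width=19, slack=0)
Line 5: ['who', 'top', 'milk', 'this'] (min_width=17, slack=2)
Line 6: ['high', 'salt'] (min_width=9, slack=10)
Total lines: 6

Answer: 6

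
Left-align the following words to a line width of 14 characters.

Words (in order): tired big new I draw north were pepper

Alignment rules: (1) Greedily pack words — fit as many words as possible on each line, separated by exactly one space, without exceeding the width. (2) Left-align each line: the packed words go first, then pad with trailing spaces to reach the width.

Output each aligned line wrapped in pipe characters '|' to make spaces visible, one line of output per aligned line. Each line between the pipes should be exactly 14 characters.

Line 1: ['tired', 'big', 'new'] (min_width=13, slack=1)
Line 2: ['I', 'draw', 'north'] (min_width=12, slack=2)
Line 3: ['were', 'pepper'] (min_width=11, slack=3)

Answer: |tired big new |
|I draw north  |
|were pepper   |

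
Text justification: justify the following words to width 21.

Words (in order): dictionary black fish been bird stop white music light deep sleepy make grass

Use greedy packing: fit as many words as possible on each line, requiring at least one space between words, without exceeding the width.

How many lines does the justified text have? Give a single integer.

Line 1: ['dictionary', 'black', 'fish'] (min_width=21, slack=0)
Line 2: ['been', 'bird', 'stop', 'white'] (min_width=20, slack=1)
Line 3: ['music', 'light', 'deep'] (min_width=16, slack=5)
Line 4: ['sleepy', 'make', 'grass'] (min_width=17, slack=4)
Total lines: 4

Answer: 4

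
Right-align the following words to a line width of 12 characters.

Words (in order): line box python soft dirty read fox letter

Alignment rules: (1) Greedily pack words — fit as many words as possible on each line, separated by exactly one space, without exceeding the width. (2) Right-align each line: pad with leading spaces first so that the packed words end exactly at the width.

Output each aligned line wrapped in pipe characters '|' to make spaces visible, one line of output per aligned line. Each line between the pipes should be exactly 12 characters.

Answer: |    line box|
| python soft|
|  dirty read|
|  fox letter|

Derivation:
Line 1: ['line', 'box'] (min_width=8, slack=4)
Line 2: ['python', 'soft'] (min_width=11, slack=1)
Line 3: ['dirty', 'read'] (min_width=10, slack=2)
Line 4: ['fox', 'letter'] (min_width=10, slack=2)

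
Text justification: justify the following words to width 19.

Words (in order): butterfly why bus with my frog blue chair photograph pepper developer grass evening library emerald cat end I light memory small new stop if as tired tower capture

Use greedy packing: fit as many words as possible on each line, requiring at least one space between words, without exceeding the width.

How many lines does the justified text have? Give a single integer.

Line 1: ['butterfly', 'why', 'bus'] (min_width=17, slack=2)
Line 2: ['with', 'my', 'frog', 'blue'] (min_width=17, slack=2)
Line 3: ['chair', 'photograph'] (min_width=16, slack=3)
Line 4: ['pepper', 'developer'] (min_width=16, slack=3)
Line 5: ['grass', 'evening'] (min_width=13, slack=6)
Line 6: ['library', 'emerald', 'cat'] (min_width=19, slack=0)
Line 7: ['end', 'I', 'light', 'memory'] (min_width=18, slack=1)
Line 8: ['small', 'new', 'stop', 'if'] (min_width=17, slack=2)
Line 9: ['as', 'tired', 'tower'] (min_width=14, slack=5)
Line 10: ['capture'] (min_width=7, slack=12)
Total lines: 10

Answer: 10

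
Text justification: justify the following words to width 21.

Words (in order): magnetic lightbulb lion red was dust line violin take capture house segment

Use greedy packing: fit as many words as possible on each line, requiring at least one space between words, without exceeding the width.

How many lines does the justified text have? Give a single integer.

Answer: 4

Derivation:
Line 1: ['magnetic', 'lightbulb'] (min_width=18, slack=3)
Line 2: ['lion', 'red', 'was', 'dust'] (min_width=17, slack=4)
Line 3: ['line', 'violin', 'take'] (min_width=16, slack=5)
Line 4: ['capture', 'house', 'segment'] (min_width=21, slack=0)
Total lines: 4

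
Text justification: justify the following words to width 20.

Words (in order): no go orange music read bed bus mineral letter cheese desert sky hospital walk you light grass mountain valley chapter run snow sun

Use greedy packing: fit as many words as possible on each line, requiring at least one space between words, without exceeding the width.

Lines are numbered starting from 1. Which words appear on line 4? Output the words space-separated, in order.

Answer: sky hospital walk

Derivation:
Line 1: ['no', 'go', 'orange', 'music'] (min_width=18, slack=2)
Line 2: ['read', 'bed', 'bus', 'mineral'] (min_width=20, slack=0)
Line 3: ['letter', 'cheese', 'desert'] (min_width=20, slack=0)
Line 4: ['sky', 'hospital', 'walk'] (min_width=17, slack=3)
Line 5: ['you', 'light', 'grass'] (min_width=15, slack=5)
Line 6: ['mountain', 'valley'] (min_width=15, slack=5)
Line 7: ['chapter', 'run', 'snow', 'sun'] (min_width=20, slack=0)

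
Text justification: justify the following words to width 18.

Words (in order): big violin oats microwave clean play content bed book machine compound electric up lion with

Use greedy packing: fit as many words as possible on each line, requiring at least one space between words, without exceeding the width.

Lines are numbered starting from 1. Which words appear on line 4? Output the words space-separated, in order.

Line 1: ['big', 'violin', 'oats'] (min_width=15, slack=3)
Line 2: ['microwave', 'clean'] (min_width=15, slack=3)
Line 3: ['play', 'content', 'bed'] (min_width=16, slack=2)
Line 4: ['book', 'machine'] (min_width=12, slack=6)
Line 5: ['compound', 'electric'] (min_width=17, slack=1)
Line 6: ['up', 'lion', 'with'] (min_width=12, slack=6)

Answer: book machine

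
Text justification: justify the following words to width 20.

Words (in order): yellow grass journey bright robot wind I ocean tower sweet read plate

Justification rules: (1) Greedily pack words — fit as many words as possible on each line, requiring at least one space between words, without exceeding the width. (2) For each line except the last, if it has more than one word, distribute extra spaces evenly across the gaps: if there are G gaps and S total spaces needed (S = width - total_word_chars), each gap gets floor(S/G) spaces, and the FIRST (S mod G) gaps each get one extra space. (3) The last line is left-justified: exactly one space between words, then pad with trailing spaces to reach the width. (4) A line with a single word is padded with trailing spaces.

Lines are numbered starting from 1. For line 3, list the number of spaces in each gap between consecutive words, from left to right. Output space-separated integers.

Line 1: ['yellow', 'grass', 'journey'] (min_width=20, slack=0)
Line 2: ['bright', 'robot', 'wind', 'I'] (min_width=19, slack=1)
Line 3: ['ocean', 'tower', 'sweet'] (min_width=17, slack=3)
Line 4: ['read', 'plate'] (min_width=10, slack=10)

Answer: 3 2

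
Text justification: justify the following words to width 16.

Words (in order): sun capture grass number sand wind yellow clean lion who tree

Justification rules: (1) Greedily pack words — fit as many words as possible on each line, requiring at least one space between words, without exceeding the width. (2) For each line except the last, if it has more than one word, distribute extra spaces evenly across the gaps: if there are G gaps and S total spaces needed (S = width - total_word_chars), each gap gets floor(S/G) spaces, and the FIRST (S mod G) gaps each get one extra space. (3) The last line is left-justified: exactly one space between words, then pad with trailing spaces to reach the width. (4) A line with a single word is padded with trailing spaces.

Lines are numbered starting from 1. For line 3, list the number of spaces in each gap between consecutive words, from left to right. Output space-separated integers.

Line 1: ['sun', 'capture'] (min_width=11, slack=5)
Line 2: ['grass', 'number'] (min_width=12, slack=4)
Line 3: ['sand', 'wind', 'yellow'] (min_width=16, slack=0)
Line 4: ['clean', 'lion', 'who'] (min_width=14, slack=2)
Line 5: ['tree'] (min_width=4, slack=12)

Answer: 1 1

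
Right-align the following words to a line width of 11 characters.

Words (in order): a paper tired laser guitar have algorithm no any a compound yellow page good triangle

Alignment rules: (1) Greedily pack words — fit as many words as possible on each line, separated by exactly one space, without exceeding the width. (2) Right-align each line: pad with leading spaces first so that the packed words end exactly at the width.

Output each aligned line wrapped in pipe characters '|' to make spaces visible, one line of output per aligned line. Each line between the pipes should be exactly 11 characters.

Answer: |    a paper|
|tired laser|
|guitar have|
|  algorithm|
|   no any a|
|   compound|
|yellow page|
|       good|
|   triangle|

Derivation:
Line 1: ['a', 'paper'] (min_width=7, slack=4)
Line 2: ['tired', 'laser'] (min_width=11, slack=0)
Line 3: ['guitar', 'have'] (min_width=11, slack=0)
Line 4: ['algorithm'] (min_width=9, slack=2)
Line 5: ['no', 'any', 'a'] (min_width=8, slack=3)
Line 6: ['compound'] (min_width=8, slack=3)
Line 7: ['yellow', 'page'] (min_width=11, slack=0)
Line 8: ['good'] (min_width=4, slack=7)
Line 9: ['triangle'] (min_width=8, slack=3)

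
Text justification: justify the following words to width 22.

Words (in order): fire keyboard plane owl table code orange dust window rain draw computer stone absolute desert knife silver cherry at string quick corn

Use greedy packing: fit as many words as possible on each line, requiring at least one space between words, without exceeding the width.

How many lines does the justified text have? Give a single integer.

Line 1: ['fire', 'keyboard', 'plane'] (min_width=19, slack=3)
Line 2: ['owl', 'table', 'code', 'orange'] (min_width=21, slack=1)
Line 3: ['dust', 'window', 'rain', 'draw'] (min_width=21, slack=1)
Line 4: ['computer', 'stone'] (min_width=14, slack=8)
Line 5: ['absolute', 'desert', 'knife'] (min_width=21, slack=1)
Line 6: ['silver', 'cherry', 'at'] (min_width=16, slack=6)
Line 7: ['string', 'quick', 'corn'] (min_width=17, slack=5)
Total lines: 7

Answer: 7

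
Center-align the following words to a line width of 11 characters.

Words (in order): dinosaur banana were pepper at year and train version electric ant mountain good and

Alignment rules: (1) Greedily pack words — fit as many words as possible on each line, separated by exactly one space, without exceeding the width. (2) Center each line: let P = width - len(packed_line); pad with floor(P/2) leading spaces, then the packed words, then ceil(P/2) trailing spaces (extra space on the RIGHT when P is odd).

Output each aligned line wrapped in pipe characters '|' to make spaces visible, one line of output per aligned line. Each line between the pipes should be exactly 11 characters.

Line 1: ['dinosaur'] (min_width=8, slack=3)
Line 2: ['banana', 'were'] (min_width=11, slack=0)
Line 3: ['pepper', 'at'] (min_width=9, slack=2)
Line 4: ['year', 'and'] (min_width=8, slack=3)
Line 5: ['train'] (min_width=5, slack=6)
Line 6: ['version'] (min_width=7, slack=4)
Line 7: ['electric'] (min_width=8, slack=3)
Line 8: ['ant'] (min_width=3, slack=8)
Line 9: ['mountain'] (min_width=8, slack=3)
Line 10: ['good', 'and'] (min_width=8, slack=3)

Answer: | dinosaur  |
|banana were|
| pepper at |
| year and  |
|   train   |
|  version  |
| electric  |
|    ant    |
| mountain  |
| good and  |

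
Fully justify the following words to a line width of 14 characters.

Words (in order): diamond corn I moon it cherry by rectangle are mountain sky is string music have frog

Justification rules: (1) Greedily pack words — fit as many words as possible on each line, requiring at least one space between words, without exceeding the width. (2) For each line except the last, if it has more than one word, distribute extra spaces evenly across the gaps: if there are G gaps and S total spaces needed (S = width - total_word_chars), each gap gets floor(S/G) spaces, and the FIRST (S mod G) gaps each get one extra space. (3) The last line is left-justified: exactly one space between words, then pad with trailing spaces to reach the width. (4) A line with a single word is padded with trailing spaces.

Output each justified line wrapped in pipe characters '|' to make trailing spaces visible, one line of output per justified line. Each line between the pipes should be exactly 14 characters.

Line 1: ['diamond', 'corn', 'I'] (min_width=14, slack=0)
Line 2: ['moon', 'it', 'cherry'] (min_width=14, slack=0)
Line 3: ['by', 'rectangle'] (min_width=12, slack=2)
Line 4: ['are', 'mountain'] (min_width=12, slack=2)
Line 5: ['sky', 'is', 'string'] (min_width=13, slack=1)
Line 6: ['music', 'have'] (min_width=10, slack=4)
Line 7: ['frog'] (min_width=4, slack=10)

Answer: |diamond corn I|
|moon it cherry|
|by   rectangle|
|are   mountain|
|sky  is string|
|music     have|
|frog          |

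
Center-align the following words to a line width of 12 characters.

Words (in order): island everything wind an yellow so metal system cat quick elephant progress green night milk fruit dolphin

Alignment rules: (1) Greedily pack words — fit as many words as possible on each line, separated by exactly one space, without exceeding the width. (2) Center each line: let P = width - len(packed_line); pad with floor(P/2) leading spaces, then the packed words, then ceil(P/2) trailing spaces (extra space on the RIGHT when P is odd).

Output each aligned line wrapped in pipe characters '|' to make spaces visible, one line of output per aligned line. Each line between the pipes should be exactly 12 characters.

Line 1: ['island'] (min_width=6, slack=6)
Line 2: ['everything'] (min_width=10, slack=2)
Line 3: ['wind', 'an'] (min_width=7, slack=5)
Line 4: ['yellow', 'so'] (min_width=9, slack=3)
Line 5: ['metal', 'system'] (min_width=12, slack=0)
Line 6: ['cat', 'quick'] (min_width=9, slack=3)
Line 7: ['elephant'] (min_width=8, slack=4)
Line 8: ['progress'] (min_width=8, slack=4)
Line 9: ['green', 'night'] (min_width=11, slack=1)
Line 10: ['milk', 'fruit'] (min_width=10, slack=2)
Line 11: ['dolphin'] (min_width=7, slack=5)

Answer: |   island   |
| everything |
|  wind an   |
| yellow so  |
|metal system|
| cat quick  |
|  elephant  |
|  progress  |
|green night |
| milk fruit |
|  dolphin   |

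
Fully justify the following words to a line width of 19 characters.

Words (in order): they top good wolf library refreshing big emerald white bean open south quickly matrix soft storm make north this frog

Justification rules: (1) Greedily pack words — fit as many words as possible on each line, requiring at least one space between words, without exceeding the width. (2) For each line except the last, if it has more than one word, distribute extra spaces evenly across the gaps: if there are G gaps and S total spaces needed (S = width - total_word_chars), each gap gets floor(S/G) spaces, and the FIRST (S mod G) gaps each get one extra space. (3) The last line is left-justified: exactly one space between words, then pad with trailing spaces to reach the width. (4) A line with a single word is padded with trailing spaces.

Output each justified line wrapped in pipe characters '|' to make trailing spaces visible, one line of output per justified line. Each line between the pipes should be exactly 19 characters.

Answer: |they  top good wolf|
|library  refreshing|
|big  emerald  white|
|bean   open   south|
|quickly matrix soft|
|storm   make  north|
|this frog          |

Derivation:
Line 1: ['they', 'top', 'good', 'wolf'] (min_width=18, slack=1)
Line 2: ['library', 'refreshing'] (min_width=18, slack=1)
Line 3: ['big', 'emerald', 'white'] (min_width=17, slack=2)
Line 4: ['bean', 'open', 'south'] (min_width=15, slack=4)
Line 5: ['quickly', 'matrix', 'soft'] (min_width=19, slack=0)
Line 6: ['storm', 'make', 'north'] (min_width=16, slack=3)
Line 7: ['this', 'frog'] (min_width=9, slack=10)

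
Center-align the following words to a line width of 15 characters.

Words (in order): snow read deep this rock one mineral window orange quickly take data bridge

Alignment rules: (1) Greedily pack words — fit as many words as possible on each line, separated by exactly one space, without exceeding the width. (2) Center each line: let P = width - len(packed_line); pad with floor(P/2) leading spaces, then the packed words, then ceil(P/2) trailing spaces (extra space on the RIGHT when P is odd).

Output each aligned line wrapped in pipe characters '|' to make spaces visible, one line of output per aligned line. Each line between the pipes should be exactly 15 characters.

Answer: |snow read deep |
| this rock one |
|mineral window |
|orange quickly |
|   take data   |
|    bridge     |

Derivation:
Line 1: ['snow', 'read', 'deep'] (min_width=14, slack=1)
Line 2: ['this', 'rock', 'one'] (min_width=13, slack=2)
Line 3: ['mineral', 'window'] (min_width=14, slack=1)
Line 4: ['orange', 'quickly'] (min_width=14, slack=1)
Line 5: ['take', 'data'] (min_width=9, slack=6)
Line 6: ['bridge'] (min_width=6, slack=9)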